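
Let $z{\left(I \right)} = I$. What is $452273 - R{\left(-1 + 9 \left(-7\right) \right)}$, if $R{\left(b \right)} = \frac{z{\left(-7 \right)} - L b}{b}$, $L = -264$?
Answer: $\frac{28928569}{64} \approx 4.5201 \cdot 10^{5}$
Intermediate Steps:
$R{\left(b \right)} = \frac{-7 + 264 b}{b}$ ($R{\left(b \right)} = \frac{-7 - - 264 b}{b} = \frac{-7 + 264 b}{b}$)
$452273 - R{\left(-1 + 9 \left(-7\right) \right)} = 452273 - \left(264 - \frac{7}{-1 + 9 \left(-7\right)}\right) = 452273 - \left(264 - \frac{7}{-1 - 63}\right) = 452273 - \left(264 - \frac{7}{-64}\right) = 452273 - \left(264 - - \frac{7}{64}\right) = 452273 - \left(264 + \frac{7}{64}\right) = 452273 - \frac{16903}{64} = \frac{28928569}{64}$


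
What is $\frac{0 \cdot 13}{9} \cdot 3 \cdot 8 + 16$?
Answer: $16$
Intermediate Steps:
$\frac{0 \cdot 13}{9} \cdot 3 \cdot 8 + 16 = 0 \cdot \frac{1}{9} \cdot 24 + 16 = 0 \cdot 24 + 16 = 0 + 16 = 16$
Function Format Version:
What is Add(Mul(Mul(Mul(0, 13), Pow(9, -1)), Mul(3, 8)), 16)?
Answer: 16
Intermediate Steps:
Add(Mul(Mul(Mul(0, 13), Pow(9, -1)), Mul(3, 8)), 16) = Add(Mul(Mul(0, Rational(1, 9)), 24), 16) = Add(Mul(0, 24), 16) = Add(0, 16) = 16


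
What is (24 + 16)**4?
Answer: 2560000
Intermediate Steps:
(24 + 16)**4 = 40**4 = 2560000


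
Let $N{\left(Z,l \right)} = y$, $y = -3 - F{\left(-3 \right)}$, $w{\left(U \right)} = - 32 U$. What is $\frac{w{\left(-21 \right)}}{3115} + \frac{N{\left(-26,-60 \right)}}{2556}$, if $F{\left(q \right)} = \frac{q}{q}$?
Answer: $\frac{60899}{284355} \approx 0.21417$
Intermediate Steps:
$F{\left(q \right)} = 1$
$y = -4$ ($y = -3 - 1 = -4$)
$N{\left(Z,l \right)} = -4$
$\frac{w{\left(-21 \right)}}{3115} + \frac{N{\left(-26,-60 \right)}}{2556} = \frac{\left(-32\right) \left(-21\right)}{3115} - \frac{4}{2556} = 672 \cdot \frac{1}{3115} - \frac{1}{639} = \frac{96}{445} - \frac{1}{639} = \frac{60899}{284355}$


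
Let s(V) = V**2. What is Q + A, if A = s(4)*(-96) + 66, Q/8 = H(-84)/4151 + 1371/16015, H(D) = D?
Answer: -13955469066/9496895 ≈ -1469.5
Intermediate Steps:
Q = 4966584/9496895 (Q = 8*(-84/4151 + 1371/16015) = 8*(-84*1/4151 + 1371*(1/16015)) = 8*(-12/593 + 1371/16015) = 8*(620823/9496895) = 4966584/9496895 ≈ 0.52297)
A = -1470 (A = 4**2*(-96) + 66 = 16*(-96) + 66 = -1536 + 66 = -1470)
Q + A = 4966584/9496895 - 1470 = -13955469066/9496895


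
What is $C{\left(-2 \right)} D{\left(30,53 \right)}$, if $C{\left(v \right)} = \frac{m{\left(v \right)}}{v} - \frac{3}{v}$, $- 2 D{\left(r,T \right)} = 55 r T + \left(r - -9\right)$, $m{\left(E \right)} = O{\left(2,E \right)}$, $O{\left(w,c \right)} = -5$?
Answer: $-174978$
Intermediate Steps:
$m{\left(E \right)} = -5$
$D{\left(r,T \right)} = - \frac{9}{2} - \frac{r}{2} - \frac{55 T r}{2}$ ($D{\left(r,T \right)} = - \frac{55 r T + \left(r - -9\right)}{2} = - \frac{55 T r + \left(r + 9\right)}{2} = - \frac{55 T r + \left(9 + r\right)}{2} = - \frac{9 + r + 55 T r}{2} = - \frac{9}{2} - \frac{r}{2} - \frac{55 T r}{2}$)
$C{\left(v \right)} = - \frac{8}{v}$ ($C{\left(v \right)} = - \frac{5}{v} - \frac{3}{v} = - \frac{8}{v}$)
$C{\left(-2 \right)} D{\left(30,53 \right)} = - \frac{8}{-2} \left(- \frac{9}{2} - 15 - \frac{2915}{2} \cdot 30\right) = \left(-8\right) \left(- \frac{1}{2}\right) \left(- \frac{9}{2} - 15 - 43725\right) = 4 \left(- \frac{87489}{2}\right) = -174978$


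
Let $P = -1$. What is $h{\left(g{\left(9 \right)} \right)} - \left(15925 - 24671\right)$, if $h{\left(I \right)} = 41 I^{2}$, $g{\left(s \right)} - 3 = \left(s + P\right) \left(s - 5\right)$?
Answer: $58971$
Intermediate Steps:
$g{\left(s \right)} = 3 + \left(-1 + s\right) \left(-5 + s\right)$ ($g{\left(s \right)} = 3 + \left(s - 1\right) \left(s - 5\right) = 3 + \left(-1 + s\right) \left(-5 + s\right)$)
$h{\left(g{\left(9 \right)} \right)} - \left(15925 - 24671\right) = 41 \left(8 + 9^{2} - 54\right)^{2} - \left(15925 - 24671\right) = 41 \left(8 + 81 - 54\right)^{2} - \left(15925 - 24671\right) = 41 \cdot 35^{2} - -8746 = 41 \cdot 1225 + 8746 = 50225 + 8746 = 58971$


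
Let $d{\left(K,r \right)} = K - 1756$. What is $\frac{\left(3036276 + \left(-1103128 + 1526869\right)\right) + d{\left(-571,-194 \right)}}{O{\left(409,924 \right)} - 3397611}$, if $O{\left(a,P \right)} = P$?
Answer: $- \frac{3457690}{3396687} \approx -1.018$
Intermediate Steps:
$d{\left(K,r \right)} = -1756 + K$
$\frac{\left(3036276 + \left(-1103128 + 1526869\right)\right) + d{\left(-571,-194 \right)}}{O{\left(409,924 \right)} - 3397611} = \frac{\left(3036276 + \left(-1103128 + 1526869\right)\right) - 2327}{924 - 3397611} = \frac{\left(3036276 + 423741\right) - 2327}{-3396687} = \left(3460017 - 2327\right) \left(- \frac{1}{3396687}\right) = 3457690 \left(- \frac{1}{3396687}\right) = - \frac{3457690}{3396687}$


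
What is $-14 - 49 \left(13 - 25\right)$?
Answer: $574$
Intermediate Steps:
$-14 - 49 \left(13 - 25\right) = -14 - -588 = -14 + 588 = 574$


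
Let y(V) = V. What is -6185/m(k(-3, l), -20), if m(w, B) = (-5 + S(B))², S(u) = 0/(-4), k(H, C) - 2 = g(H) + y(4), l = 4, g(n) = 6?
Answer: -1237/5 ≈ -247.40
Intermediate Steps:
k(H, C) = 12 (k(H, C) = 2 + (6 + 4) = 2 + 10 = 12)
S(u) = 0 (S(u) = 0*(-¼) = 0)
m(w, B) = 25 (m(w, B) = (-5 + 0)² = (-5)² = 25)
-6185/m(k(-3, l), -20) = -6185/25 = -6185*1/25 = -1237/5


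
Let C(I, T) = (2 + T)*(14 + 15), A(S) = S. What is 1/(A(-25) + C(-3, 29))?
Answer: 1/874 ≈ 0.0011442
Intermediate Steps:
C(I, T) = 58 + 29*T (C(I, T) = (2 + T)*29 = 58 + 29*T)
1/(A(-25) + C(-3, 29)) = 1/(-25 + (58 + 29*29)) = 1/(-25 + (58 + 841)) = 1/(-25 + 899) = 1/874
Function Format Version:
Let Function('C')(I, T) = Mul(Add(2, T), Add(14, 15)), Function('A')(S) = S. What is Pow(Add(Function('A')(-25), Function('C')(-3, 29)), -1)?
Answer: Rational(1, 874) ≈ 0.0011442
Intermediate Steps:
Function('C')(I, T) = Add(58, Mul(29, T)) (Function('C')(I, T) = Mul(Add(2, T), 29) = Add(58, Mul(29, T)))
Pow(Add(Function('A')(-25), Function('C')(-3, 29)), -1) = Pow(Add(-25, Add(58, Mul(29, 29))), -1) = Pow(Add(-25, Add(58, 841)), -1) = Pow(Add(-25, 899), -1) = Pow(874, -1) = Rational(1, 874)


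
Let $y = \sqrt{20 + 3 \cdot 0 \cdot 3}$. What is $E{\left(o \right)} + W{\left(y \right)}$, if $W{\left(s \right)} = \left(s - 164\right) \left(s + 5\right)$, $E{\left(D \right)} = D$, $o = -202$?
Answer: $-1002 - 318 \sqrt{5} \approx -1713.1$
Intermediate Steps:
$y = 2 \sqrt{5}$ ($y = \sqrt{20 + 0 \cdot 3} = \sqrt{20 + 0} = \sqrt{20} = 2 \sqrt{5} \approx 4.4721$)
$W{\left(s \right)} = \left(-164 + s\right) \left(5 + s\right)$
$E{\left(o \right)} + W{\left(y \right)} = -202 - \left(820 - 20 + 159 \cdot 2 \sqrt{5}\right) = -202 - \left(800 + 318 \sqrt{5}\right) = -1002 - 318 \sqrt{5}$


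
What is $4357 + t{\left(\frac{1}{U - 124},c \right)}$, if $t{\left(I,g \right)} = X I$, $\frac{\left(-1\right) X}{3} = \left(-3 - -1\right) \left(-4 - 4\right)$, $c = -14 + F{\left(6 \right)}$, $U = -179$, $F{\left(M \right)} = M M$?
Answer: $\frac{440073}{101} \approx 4357.2$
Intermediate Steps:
$F{\left(M \right)} = M^{2}$
$c = 22$ ($c = -14 + 6^{2} = -14 + 36 = 22$)
$X = -48$ ($X = - 3 \left(-3 - -1\right) \left(-4 - 4\right) = - 3 \left(-3 + 1\right) \left(-8\right) = - 3 \left(\left(-2\right) \left(-8\right)\right) = \left(-3\right) 16 = -48$)
$t{\left(I,g \right)} = - 48 I$
$4357 + t{\left(\frac{1}{U - 124},c \right)} = 4357 - \frac{48}{-179 - 124} = 4357 - \frac{48}{-303} = 4357 - - \frac{16}{101} = 4357 + \frac{16}{101} = \frac{440073}{101}$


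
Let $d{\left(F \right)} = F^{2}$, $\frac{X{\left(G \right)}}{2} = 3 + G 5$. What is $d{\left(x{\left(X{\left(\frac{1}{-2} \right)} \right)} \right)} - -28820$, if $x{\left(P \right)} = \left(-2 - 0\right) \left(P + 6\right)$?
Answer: $29016$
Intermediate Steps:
$X{\left(G \right)} = 6 + 10 G$ ($X{\left(G \right)} = 2 \left(3 + G 5\right) = 2 \left(3 + 5 G\right) = 6 + 10 G$)
$x{\left(P \right)} = -12 - 2 P$ ($x{\left(P \right)} = \left(-2 + 0\right) \left(6 + P\right) = - 2 \left(6 + P\right) = -12 - 2 P$)
$d{\left(x{\left(X{\left(\frac{1}{-2} \right)} \right)} \right)} - -28820 = \left(-12 - 2 \left(6 + \frac{10}{-2}\right)\right)^{2} - -28820 = \left(-12 - 2 \left(6 + 10 \left(- \frac{1}{2}\right)\right)\right)^{2} + 28820 = \left(-12 - 2 \left(6 - 5\right)\right)^{2} + 28820 = \left(-12 - 2\right)^{2} + 28820 = \left(-14\right)^{2} + 28820 = 196 + 28820 = 29016$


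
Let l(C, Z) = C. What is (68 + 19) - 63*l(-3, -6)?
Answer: 276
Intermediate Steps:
(68 + 19) - 63*l(-3, -6) = (68 + 19) - 63*(-3) = 87 + 189 = 276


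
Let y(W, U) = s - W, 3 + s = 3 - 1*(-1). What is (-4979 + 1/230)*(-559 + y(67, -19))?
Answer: 143146125/46 ≈ 3.1119e+6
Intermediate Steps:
s = 1 (s = -3 + (3 - 1*(-1)) = -3 + (3 + 1) = -3 + 4 = 1)
y(W, U) = 1 - W
(-4979 + 1/230)*(-559 + y(67, -19)) = (-4979 + 1/230)*(-559 + (1 - 1*67)) = (-4979 + 1/230)*(-559 + (1 - 67)) = -1145169*(-559 - 66)/230 = -1145169/230*(-625) = 143146125/46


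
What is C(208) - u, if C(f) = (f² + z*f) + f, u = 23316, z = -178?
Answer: -16868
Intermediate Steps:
C(f) = f² - 177*f (C(f) = (f² - 178*f) + f = f² - 177*f)
C(208) - u = 208*(-177 + 208) - 1*23316 = 208*31 - 23316 = 6448 - 23316 = -16868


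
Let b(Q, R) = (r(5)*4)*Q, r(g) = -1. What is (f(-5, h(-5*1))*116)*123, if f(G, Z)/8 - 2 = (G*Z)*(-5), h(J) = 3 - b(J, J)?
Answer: -48282912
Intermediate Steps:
b(Q, R) = -4*Q (b(Q, R) = (-1*4)*Q = -4*Q)
h(J) = 3 + 4*J (h(J) = 3 - (-4)*J = 3 + 4*J)
f(G, Z) = 16 - 40*G*Z (f(G, Z) = 16 + 8*((G*Z)*(-5)) = 16 + 8*(-5*G*Z) = 16 - 40*G*Z)
(f(-5, h(-5*1))*116)*123 = ((16 - 40*(-5)*(3 + 4*(-5*1)))*116)*123 = ((16 - 40*(-5)*(3 + 4*(-5)))*116)*123 = ((16 - 40*(-5)*(3 - 20))*116)*123 = ((16 - 40*(-5)*(-17))*116)*123 = ((16 - 3400)*116)*123 = -3384*116*123 = -392544*123 = -48282912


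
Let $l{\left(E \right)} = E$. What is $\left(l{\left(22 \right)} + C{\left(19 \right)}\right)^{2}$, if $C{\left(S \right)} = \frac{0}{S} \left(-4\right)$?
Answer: $484$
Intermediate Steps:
$C{\left(S \right)} = 0$ ($C{\left(S \right)} = 0 \left(-4\right) = 0$)
$\left(l{\left(22 \right)} + C{\left(19 \right)}\right)^{2} = \left(22 + 0\right)^{2} = 22^{2} = 484$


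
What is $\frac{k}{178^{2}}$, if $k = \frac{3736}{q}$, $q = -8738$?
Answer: $- \frac{467}{34606849} \approx -1.3494 \cdot 10^{-5}$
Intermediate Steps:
$k = - \frac{1868}{4369}$ ($k = \frac{3736}{-8738} = 3736 \left(- \frac{1}{8738}\right) = - \frac{1868}{4369} \approx -0.42756$)
$\frac{k}{178^{2}} = - \frac{1868}{4369 \cdot 178^{2}} = - \frac{1868}{4369 \cdot 31684} = \left(- \frac{1868}{4369}\right) \frac{1}{31684} = - \frac{467}{34606849}$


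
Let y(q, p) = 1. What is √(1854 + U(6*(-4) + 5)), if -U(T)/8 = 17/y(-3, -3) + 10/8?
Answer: 2*√427 ≈ 41.328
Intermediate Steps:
U(T) = -146 (U(T) = -8*(17/1 + 10/8) = -8*(17*1 + 10*(⅛)) = -8*(17 + 5/4) = -8*73/4 = -146)
√(1854 + U(6*(-4) + 5)) = √(1854 - 146) = √1708 = 2*√427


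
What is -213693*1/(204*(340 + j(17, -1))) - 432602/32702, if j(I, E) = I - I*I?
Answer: -2164873905/75607024 ≈ -28.633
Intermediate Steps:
j(I, E) = I - I²
-213693*1/(204*(340 + j(17, -1))) - 432602/32702 = -213693*1/(204*(340 + 17*(1 - 1*17))) - 432602/32702 = -213693*1/(204*(340 + 17*(1 - 17))) - 432602*1/32702 = -213693*1/(204*(340 + 17*(-16))) - 216301/16351 = -213693*1/(204*(340 - 272)) - 216301/16351 = -213693/(68*204) - 216301/16351 = -213693/13872 - 216301/16351 = -213693*1/13872 - 216301/16351 = -71231/4624 - 216301/16351 = -2164873905/75607024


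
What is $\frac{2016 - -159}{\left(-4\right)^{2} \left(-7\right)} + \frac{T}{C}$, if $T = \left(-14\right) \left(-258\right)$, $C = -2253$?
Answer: $- \frac{1768273}{84112} \approx -21.023$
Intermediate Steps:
$T = 3612$
$\frac{2016 - -159}{\left(-4\right)^{2} \left(-7\right)} + \frac{T}{C} = \frac{2016 - -159}{\left(-4\right)^{2} \left(-7\right)} + \frac{3612}{-2253} = \frac{2016 + 159}{16 \left(-7\right)} + 3612 \left(- \frac{1}{2253}\right) = \frac{2175}{-112} - \frac{1204}{751} = 2175 \left(- \frac{1}{112}\right) - \frac{1204}{751} = - \frac{2175}{112} - \frac{1204}{751} = - \frac{1768273}{84112}$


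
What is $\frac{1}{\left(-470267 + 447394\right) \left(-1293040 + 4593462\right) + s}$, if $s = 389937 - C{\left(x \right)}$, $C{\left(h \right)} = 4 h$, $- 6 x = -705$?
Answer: $- \frac{1}{75490162939} \approx -1.3247 \cdot 10^{-11}$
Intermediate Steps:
$x = \frac{235}{2}$ ($x = \left(- \frac{1}{6}\right) \left(-705\right) = \frac{235}{2} \approx 117.5$)
$s = 389467$ ($s = 389937 - 4 \cdot \frac{235}{2} = 389937 - 470 = 389467$)
$\frac{1}{\left(-470267 + 447394\right) \left(-1293040 + 4593462\right) + s} = \frac{1}{\left(-470267 + 447394\right) \left(-1293040 + 4593462\right) + 389467} = \frac{1}{\left(-22873\right) 3300422 + 389467} = \frac{1}{-75490552406 + 389467} = \frac{1}{-75490162939} = - \frac{1}{75490162939}$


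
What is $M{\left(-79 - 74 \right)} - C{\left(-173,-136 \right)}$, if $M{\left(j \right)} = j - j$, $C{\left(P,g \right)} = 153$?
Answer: $-153$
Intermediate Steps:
$M{\left(j \right)} = 0$
$M{\left(-79 - 74 \right)} - C{\left(-173,-136 \right)} = 0 - 153 = -153$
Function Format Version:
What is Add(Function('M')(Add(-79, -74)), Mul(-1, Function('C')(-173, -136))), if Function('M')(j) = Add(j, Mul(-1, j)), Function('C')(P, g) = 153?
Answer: -153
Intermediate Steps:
Function('M')(j) = 0
Add(Function('M')(Add(-79, -74)), Mul(-1, Function('C')(-173, -136))) = Add(0, Mul(-1, 153)) = Add(0, -153) = -153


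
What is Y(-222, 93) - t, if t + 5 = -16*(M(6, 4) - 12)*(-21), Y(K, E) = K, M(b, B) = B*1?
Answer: 2471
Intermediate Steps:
M(b, B) = B
t = -2693 (t = -5 - 16*(4 - 12)*(-21) = -5 - 16*(-8)*(-21) = -5 + 128*(-21) = -5 - 2688 = -2693)
Y(-222, 93) - t = -222 - 1*(-2693) = -222 + 2693 = 2471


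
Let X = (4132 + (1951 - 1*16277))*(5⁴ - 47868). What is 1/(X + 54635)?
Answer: 1/481649777 ≈ 2.0762e-9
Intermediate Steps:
X = 481595142 (X = (4132 + (1951 - 16277))*(625 - 47868) = (4132 - 14326)*(-47243) = -10194*(-47243) = 481595142)
1/(X + 54635) = 1/(481595142 + 54635) = 1/481649777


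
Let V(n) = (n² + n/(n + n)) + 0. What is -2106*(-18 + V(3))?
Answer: 17901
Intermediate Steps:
V(n) = ½ + n² (V(n) = (n² + n/((2*n))) + 0 = (n² + (1/(2*n))*n) + 0 = (n² + ½) + 0 = (½ + n²) + 0 = ½ + n²)
-2106*(-18 + V(3)) = -2106*(-18 + (½ + 3²)) = -2106*(-18 + (½ + 9)) = -2106*(-18 + 19/2) = -2106*(-17)/2 = -117*(-153) = 17901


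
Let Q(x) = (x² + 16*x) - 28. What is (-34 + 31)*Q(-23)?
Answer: -399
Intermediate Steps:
Q(x) = -28 + x² + 16*x
(-34 + 31)*Q(-23) = (-34 + 31)*(-28 + (-23)² + 16*(-23)) = -3*(-28 + 529 - 368) = -3*133 = -399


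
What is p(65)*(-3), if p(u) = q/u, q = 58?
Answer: -174/65 ≈ -2.6769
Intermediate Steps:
p(u) = 58/u
p(65)*(-3) = (58/65)*(-3) = -174/65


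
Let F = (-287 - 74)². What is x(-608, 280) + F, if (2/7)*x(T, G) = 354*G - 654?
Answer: 474952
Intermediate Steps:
x(T, G) = -2289 + 1239*G (x(T, G) = 7*(354*G - 654)/2 = 7*(-654 + 354*G)/2 = -2289 + 1239*G)
F = 130321 (F = (-361)² = 130321)
x(-608, 280) + F = (-2289 + 1239*280) + 130321 = (-2289 + 346920) + 130321 = 344631 + 130321 = 474952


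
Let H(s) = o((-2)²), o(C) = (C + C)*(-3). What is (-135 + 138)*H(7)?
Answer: -72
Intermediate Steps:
o(C) = -6*C (o(C) = (2*C)*(-3) = -6*C)
H(s) = -24 (H(s) = -6*(-2)² = -6*4 = -24)
(-135 + 138)*H(7) = (-135 + 138)*(-24) = 3*(-24) = -72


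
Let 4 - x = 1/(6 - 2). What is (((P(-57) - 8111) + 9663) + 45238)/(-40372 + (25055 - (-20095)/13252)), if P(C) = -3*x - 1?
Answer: -619898743/202960789 ≈ -3.0543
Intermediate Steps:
x = 15/4 (x = 4 - 1/(6 - 2) = 4 - 1/4 = 15/4 ≈ 3.7500)
P(C) = -49/4 (P(C) = -3*15/4 - 1 = -45/4 - 1 = -49/4)
(((P(-57) - 8111) + 9663) + 45238)/(-40372 + (25055 - (-20095)/13252)) = (((-49/4 - 8111) + 9663) + 45238)/(-40372 + (25055 - (-20095)/13252)) = ((-32493/4 + 9663) + 45238)/(-40372 + (25055 - (-20095)/13252)) = (6159/4 + 45238)/(-40372 + (25055 - 1*(-20095/13252))) = 187111/(4*(-40372 + (25055 + 20095/13252))) = 187111/(4*(-40372 + 332048955/13252)) = 187111/(4*(-202960789/13252)) = (187111/4)*(-13252/202960789) = -619898743/202960789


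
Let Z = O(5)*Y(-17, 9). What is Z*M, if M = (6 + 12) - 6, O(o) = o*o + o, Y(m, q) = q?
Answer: 3240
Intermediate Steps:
O(o) = o + o**2 (O(o) = o**2 + o = o + o**2)
M = 12 (M = 18 - 6 = 12)
Z = 270 (Z = (5*(1 + 5))*9 = (5*6)*9 = 30*9 = 270)
Z*M = 270*12 = 3240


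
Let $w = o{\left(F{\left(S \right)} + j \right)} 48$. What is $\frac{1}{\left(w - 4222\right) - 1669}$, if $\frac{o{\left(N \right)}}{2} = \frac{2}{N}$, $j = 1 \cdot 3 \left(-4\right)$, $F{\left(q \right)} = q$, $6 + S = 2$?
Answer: $- \frac{1}{5903} \approx -0.00016941$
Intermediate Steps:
$S = -4$ ($S = -6 + 2 = -4$)
$j = -12$ ($j = 3 \left(-4\right) = -12$)
$o{\left(N \right)} = \frac{4}{N}$ ($o{\left(N \right)} = 2 \frac{2}{N} = \frac{4}{N}$)
$w = -12$ ($w = \frac{4}{-4 - 12} \cdot 48 = \frac{4}{-16} \cdot 48 = 4 \left(- \frac{1}{16}\right) 48 = \left(- \frac{1}{4}\right) 48 = -12$)
$\frac{1}{\left(w - 4222\right) - 1669} = \frac{1}{\left(-12 - 4222\right) - 1669} = \frac{1}{-4234 - 1669} = \frac{1}{-5903} = - \frac{1}{5903}$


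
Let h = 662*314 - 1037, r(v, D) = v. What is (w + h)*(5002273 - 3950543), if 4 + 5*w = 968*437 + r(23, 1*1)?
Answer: 306514087740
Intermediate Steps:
h = 206831 (h = 207868 - 1037 = 206831)
w = 84607 (w = -⅘ + (968*437 + 23)/5 = -⅘ + (423016 + 23)/5 = -⅘ + (⅕)*423039 = -⅘ + 423039/5 = 84607)
(w + h)*(5002273 - 3950543) = (84607 + 206831)*(5002273 - 3950543) = 291438*1051730 = 306514087740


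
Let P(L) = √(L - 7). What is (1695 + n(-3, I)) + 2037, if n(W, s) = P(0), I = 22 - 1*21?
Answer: 3732 + I*√7 ≈ 3732.0 + 2.6458*I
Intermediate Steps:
I = 1 (I = 22 - 21 = 1)
P(L) = √(-7 + L)
n(W, s) = I*√7 (n(W, s) = √(-7 + 0) = √(-7) = I*√7)
(1695 + n(-3, I)) + 2037 = (1695 + I*√7) + 2037 = 3732 + I*√7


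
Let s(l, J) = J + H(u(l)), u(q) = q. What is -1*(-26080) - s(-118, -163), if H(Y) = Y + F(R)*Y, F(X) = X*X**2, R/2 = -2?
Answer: 18809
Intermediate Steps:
R = -4 (R = 2*(-2) = -4)
F(X) = X**3
H(Y) = -63*Y (H(Y) = Y + (-4)**3*Y = Y - 64*Y = -63*Y)
s(l, J) = J - 63*l
-1*(-26080) - s(-118, -163) = -1*(-26080) - (-163 - 63*(-118)) = 26080 - (-163 + 7434) = 26080 - 1*7271 = 26080 - 7271 = 18809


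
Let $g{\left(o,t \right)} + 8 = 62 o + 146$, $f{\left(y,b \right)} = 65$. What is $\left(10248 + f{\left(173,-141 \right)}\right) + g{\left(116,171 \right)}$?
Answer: $17643$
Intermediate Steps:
$g{\left(o,t \right)} = 138 + 62 o$ ($g{\left(o,t \right)} = -8 + \left(62 o + 146\right) = -8 + \left(146 + 62 o\right) = 138 + 62 o$)
$\left(10248 + f{\left(173,-141 \right)}\right) + g{\left(116,171 \right)} = \left(10248 + 65\right) + \left(138 + 62 \cdot 116\right) = 10313 + \left(138 + 7192\right) = 10313 + 7330 = 17643$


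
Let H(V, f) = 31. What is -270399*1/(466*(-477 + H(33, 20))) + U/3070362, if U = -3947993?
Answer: 4843870645/319065878316 ≈ 0.015181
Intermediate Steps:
-270399*1/(466*(-477 + H(33, 20))) + U/3070362 = -270399*1/(466*(-477 + 31)) - 3947993/3070362 = -270399/(466*(-446)) - 3947993*1/3070362 = -270399/(-207836) - 3947993/3070362 = -270399*(-1/207836) - 3947993/3070362 = 270399/207836 - 3947993/3070362 = 4843870645/319065878316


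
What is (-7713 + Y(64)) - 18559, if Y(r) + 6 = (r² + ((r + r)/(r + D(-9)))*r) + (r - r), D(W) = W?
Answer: -1211818/55 ≈ -22033.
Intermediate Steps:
Y(r) = -6 + r² + 2*r²/(-9 + r) (Y(r) = -6 + ((r² + ((r + r)/(r - 9))*r) + (r - r)) = -6 + ((r² + ((2*r)/(-9 + r))*r) + 0) = -6 + ((r² + (2*r/(-9 + r))*r) + 0) = -6 + ((r² + 2*r²/(-9 + r)) + 0) = -6 + (r² + 2*r²/(-9 + r)) = -6 + r² + 2*r²/(-9 + r))
(-7713 + Y(64)) - 18559 = (-7713 + (54 + 64³ - 7*64² - 6*64)/(-9 + 64)) - 18559 = (-7713 + (54 + 262144 - 7*4096 - 384)/55) - 18559 = (-7713 + (54 + 262144 - 28672 - 384)/55) - 18559 = (-7713 + (1/55)*233142) - 18559 = (-7713 + 233142/55) - 18559 = -191073/55 - 18559 = -1211818/55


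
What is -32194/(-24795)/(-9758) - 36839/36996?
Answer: -1485728788669/1491861295260 ≈ -0.99589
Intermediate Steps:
-32194/(-24795)/(-9758) - 36839/36996 = -32194*(-1/24795)*(-1/9758) - 36839*1/36996 = (32194/24795)*(-1/9758) - 36839/36996 = -16097/120974805 - 36839/36996 = -1485728788669/1491861295260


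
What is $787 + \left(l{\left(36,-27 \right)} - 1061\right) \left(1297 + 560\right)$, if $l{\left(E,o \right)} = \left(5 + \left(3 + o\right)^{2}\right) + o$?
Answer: $-940712$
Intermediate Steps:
$l{\left(E,o \right)} = 5 + o + \left(3 + o\right)^{2}$
$787 + \left(l{\left(36,-27 \right)} - 1061\right) \left(1297 + 560\right) = 787 + \left(\left(5 - 27 + \left(3 - 27\right)^{2}\right) - 1061\right) \left(1297 + 560\right) = 787 + \left(\left(5 - 27 + \left(-24\right)^{2}\right) - 1061\right) 1857 = 787 + \left(\left(5 - 27 + 576\right) - 1061\right) 1857 = 787 + \left(554 - 1061\right) 1857 = 787 - 941499 = -940712$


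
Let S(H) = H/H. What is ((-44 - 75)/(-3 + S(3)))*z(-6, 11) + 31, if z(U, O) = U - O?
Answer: -1961/2 ≈ -980.50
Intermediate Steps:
S(H) = 1
((-44 - 75)/(-3 + S(3)))*z(-6, 11) + 31 = ((-44 - 75)/(-3 + 1))*(-6 - 1*11) + 31 = (-119/(-2))*(-6 - 11) + 31 = -119*(-½)*(-17) + 31 = (119/2)*(-17) + 31 = -2023/2 + 31 = -1961/2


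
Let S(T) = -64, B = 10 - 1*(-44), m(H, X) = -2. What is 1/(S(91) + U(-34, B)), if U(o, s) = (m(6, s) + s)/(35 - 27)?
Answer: -2/115 ≈ -0.017391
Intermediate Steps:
B = 54 (B = 10 + 44 = 54)
U(o, s) = -¼ + s/8 (U(o, s) = (-2 + s)/(35 - 27) = (-2 + s)/8 = (-2 + s)*(⅛) = -¼ + s/8)
1/(S(91) + U(-34, B)) = 1/(-64 + (-¼ + (⅛)*54)) = 1/(-64 + (-¼ + 27/4)) = 1/(-64 + 13/2) = 1/(-115/2) = -2/115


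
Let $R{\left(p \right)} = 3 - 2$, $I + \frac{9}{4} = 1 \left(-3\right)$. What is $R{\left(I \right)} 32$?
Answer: $32$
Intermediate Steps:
$I = - \frac{21}{4}$ ($I = - \frac{9}{4} + 1 \left(-3\right) = - \frac{9}{4} - 3 = - \frac{21}{4} \approx -5.25$)
$R{\left(p \right)} = 1$
$R{\left(I \right)} 32 = 1 \cdot 32 = 32$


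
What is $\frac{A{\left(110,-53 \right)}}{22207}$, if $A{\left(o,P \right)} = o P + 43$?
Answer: $- \frac{5787}{22207} \approx -0.26059$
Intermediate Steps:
$A{\left(o,P \right)} = 43 + P o$ ($A{\left(o,P \right)} = P o + 43 = 43 + P o$)
$\frac{A{\left(110,-53 \right)}}{22207} = \frac{43 - 5830}{22207} = \left(43 - 5830\right) \frac{1}{22207} = \left(-5787\right) \frac{1}{22207} = - \frac{5787}{22207}$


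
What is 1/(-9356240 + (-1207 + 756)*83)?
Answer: -1/9393673 ≈ -1.0645e-7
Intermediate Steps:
1/(-9356240 + (-1207 + 756)*83) = 1/(-9356240 - 451*83) = 1/(-9356240 - 37433) = 1/(-9393673) = -1/9393673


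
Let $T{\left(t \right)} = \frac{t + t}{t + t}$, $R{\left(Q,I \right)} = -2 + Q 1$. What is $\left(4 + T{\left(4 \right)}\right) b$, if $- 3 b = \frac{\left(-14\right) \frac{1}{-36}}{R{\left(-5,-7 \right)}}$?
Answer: $\frac{5}{54} \approx 0.092593$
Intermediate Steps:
$R{\left(Q,I \right)} = -2 + Q$
$T{\left(t \right)} = 1$ ($T{\left(t \right)} = \frac{2 t}{2 t} = 2 t \frac{1}{2 t} = 1$)
$b = \frac{1}{54}$ ($b = - \frac{- \frac{14}{-36} \frac{1}{-2 - 5}}{3} = - \frac{\left(-14\right) \left(- \frac{1}{36}\right) \frac{1}{-7}}{3} = - \frac{\frac{7}{18} \left(- \frac{1}{7}\right)}{3} = \left(- \frac{1}{3}\right) \left(- \frac{1}{18}\right) = \frac{1}{54} \approx 0.018519$)
$\left(4 + T{\left(4 \right)}\right) b = \left(4 + 1\right) \frac{1}{54} = 5 \cdot \frac{1}{54} = \frac{5}{54}$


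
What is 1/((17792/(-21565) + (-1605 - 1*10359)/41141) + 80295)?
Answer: 887205665/71237188886843 ≈ 1.2454e-5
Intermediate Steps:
1/((17792/(-21565) + (-1605 - 1*10359)/41141) + 80295) = 1/((17792*(-1/21565) + (-1605 - 10359)*(1/41141)) + 80295) = 1/((-17792/21565 - 11964*1/41141) + 80295) = 1/((-17792/21565 - 11964/41141) + 80295) = 1/(-989984332/887205665 + 80295) = 1/(71237188886843/887205665) = 887205665/71237188886843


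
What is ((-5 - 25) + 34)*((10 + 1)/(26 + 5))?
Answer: 44/31 ≈ 1.4194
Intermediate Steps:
((-5 - 25) + 34)*((10 + 1)/(26 + 5)) = (-30 + 34)*(11/31) = 4*(11*(1/31)) = 4*(11/31) = 44/31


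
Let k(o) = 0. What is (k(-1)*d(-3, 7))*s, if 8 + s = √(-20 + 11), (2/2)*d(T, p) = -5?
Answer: 0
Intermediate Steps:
d(T, p) = -5
s = -8 + 3*I (s = -8 + √(-20 + 11) = -8 + √(-9) = -8 + 3*I ≈ -8.0 + 3.0*I)
(k(-1)*d(-3, 7))*s = (0*(-5))*(-8 + 3*I) = 0*(-8 + 3*I) = 0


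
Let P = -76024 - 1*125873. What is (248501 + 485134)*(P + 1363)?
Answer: -147118761090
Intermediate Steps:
P = -201897 (P = -76024 - 125873 = -201897)
(248501 + 485134)*(P + 1363) = (248501 + 485134)*(-201897 + 1363) = 733635*(-200534) = -147118761090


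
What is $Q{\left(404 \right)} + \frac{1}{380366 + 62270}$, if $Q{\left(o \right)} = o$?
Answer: $\frac{178824945}{442636} \approx 404.0$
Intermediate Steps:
$Q{\left(404 \right)} + \frac{1}{380366 + 62270} = 404 + \frac{1}{380366 + 62270} = 404 + \frac{1}{442636} = \frac{178824945}{442636}$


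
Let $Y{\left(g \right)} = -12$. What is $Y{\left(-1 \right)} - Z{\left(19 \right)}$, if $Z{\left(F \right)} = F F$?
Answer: $-373$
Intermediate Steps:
$Z{\left(F \right)} = F^{2}$
$Y{\left(-1 \right)} - Z{\left(19 \right)} = -12 - 19^{2} = -12 - 361 = -373$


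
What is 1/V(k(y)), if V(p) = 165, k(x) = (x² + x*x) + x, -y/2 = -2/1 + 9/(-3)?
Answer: 1/165 ≈ 0.0060606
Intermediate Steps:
y = 10 (y = -2*(-2/1 + 9/(-3)) = -2*(-2*1 + 9*(-⅓)) = -2*(-2 - 3) = -2*(-5) = 10)
k(x) = x + 2*x² (k(x) = (x² + x²) + x = 2*x² + x = x + 2*x²)
1/V(k(y)) = 1/165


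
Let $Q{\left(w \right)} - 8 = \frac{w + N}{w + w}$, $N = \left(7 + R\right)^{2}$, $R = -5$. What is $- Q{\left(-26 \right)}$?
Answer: $- \frac{219}{26} \approx -8.4231$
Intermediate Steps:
$N = 4$ ($N = \left(7 - 5\right)^{2} = 2^{2} = 4$)
$Q{\left(w \right)} = 8 + \frac{4 + w}{2 w}$ ($Q{\left(w \right)} = 8 + \frac{w + 4}{w + w} = 8 + \frac{4 + w}{2 w}$)
$- Q{\left(-26 \right)} = - (\frac{17}{2} + \frac{2}{-26}) = - (\frac{17}{2} + 2 \left(- \frac{1}{26}\right)) = - (\frac{17}{2} - \frac{1}{13}) = \left(-1\right) \frac{219}{26} = - \frac{219}{26}$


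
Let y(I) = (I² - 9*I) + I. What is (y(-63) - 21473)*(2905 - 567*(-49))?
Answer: -521696000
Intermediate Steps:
y(I) = I² - 8*I
(y(-63) - 21473)*(2905 - 567*(-49)) = (-63*(-8 - 63) - 21473)*(2905 - 567*(-49)) = (-63*(-71) - 21473)*(2905 + 27783) = (4473 - 21473)*30688 = -17000*30688 = -521696000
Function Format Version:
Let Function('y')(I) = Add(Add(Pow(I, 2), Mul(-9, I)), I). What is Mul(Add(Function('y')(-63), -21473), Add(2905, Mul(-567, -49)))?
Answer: -521696000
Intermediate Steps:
Function('y')(I) = Add(Pow(I, 2), Mul(-8, I))
Mul(Add(Function('y')(-63), -21473), Add(2905, Mul(-567, -49))) = Mul(Add(Mul(-63, Add(-8, -63)), -21473), Add(2905, Mul(-567, -49))) = Mul(Add(Mul(-63, -71), -21473), Add(2905, 27783)) = Mul(Add(4473, -21473), 30688) = Mul(-17000, 30688) = -521696000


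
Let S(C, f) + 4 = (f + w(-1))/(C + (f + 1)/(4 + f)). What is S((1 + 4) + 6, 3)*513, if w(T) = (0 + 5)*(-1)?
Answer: -6422/3 ≈ -2140.7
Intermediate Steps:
w(T) = -5 (w(T) = 5*(-1) = -5)
S(C, f) = -4 + (-5 + f)/(C + (1 + f)/(4 + f)) (S(C, f) = -4 + (f - 5)/(C + (f + 1)/(4 + f)) = -4 + (-5 + f)/(C + (1 + f)/(4 + f)))
S((1 + 4) + 6, 3)*513 = ((-24 + 3² - 16*((1 + 4) + 6) - 5*3 - 4*((1 + 4) + 6)*3)/(1 + 3 + 4*((1 + 4) + 6) + ((1 + 4) + 6)*3))*513 = ((-24 + 9 - 16*(5 + 6) - 15 - 4*(5 + 6)*3)/(1 + 3 + 4*(5 + 6) + (5 + 6)*3))*513 = ((-24 + 9 - 16*11 - 15 - 4*11*3)/(1 + 3 + 4*11 + 11*3))*513 = ((-24 + 9 - 176 - 15 - 132)/(1 + 3 + 44 + 33))*513 = (-338/81)*513 = ((1/81)*(-338))*513 = -338/81*513 = -6422/3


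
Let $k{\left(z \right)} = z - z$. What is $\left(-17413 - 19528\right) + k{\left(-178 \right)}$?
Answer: $-36941$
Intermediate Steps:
$k{\left(z \right)} = 0$
$\left(-17413 - 19528\right) + k{\left(-178 \right)} = \left(-17413 - 19528\right) + 0 = -36941 + 0 = -36941$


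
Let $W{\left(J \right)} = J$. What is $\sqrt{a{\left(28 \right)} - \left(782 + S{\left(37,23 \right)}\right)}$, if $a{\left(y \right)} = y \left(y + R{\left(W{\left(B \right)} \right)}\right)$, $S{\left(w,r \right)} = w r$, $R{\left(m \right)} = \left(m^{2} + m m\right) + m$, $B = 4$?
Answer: $\sqrt{159} \approx 12.61$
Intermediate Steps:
$R{\left(m \right)} = m + 2 m^{2}$ ($R{\left(m \right)} = \left(m^{2} + m^{2}\right) + m = 2 m^{2} + m = m + 2 m^{2}$)
$S{\left(w,r \right)} = r w$
$a{\left(y \right)} = y \left(36 + y\right)$ ($a{\left(y \right)} = y \left(y + 4 \left(1 + 2 \cdot 4\right)\right) = y \left(y + 4 \left(1 + 8\right)\right) = y \left(y + 4 \cdot 9\right) = y \left(y + 36\right) = y \left(36 + y\right)$)
$\sqrt{a{\left(28 \right)} - \left(782 + S{\left(37,23 \right)}\right)} = \sqrt{28 \left(36 + 28\right) - \left(782 + 23 \cdot 37\right)} = \sqrt{28 \cdot 64 - 1633} = \sqrt{1792 - 1633} = \sqrt{159}$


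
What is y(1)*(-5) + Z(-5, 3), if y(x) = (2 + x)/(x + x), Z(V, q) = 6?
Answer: -3/2 ≈ -1.5000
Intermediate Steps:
y(x) = (2 + x)/(2*x) (y(x) = (2 + x)/((2*x)) = (2 + x)*(1/(2*x)) = (2 + x)/(2*x))
y(1)*(-5) + Z(-5, 3) = ((½)*(2 + 1)/1)*(-5) + 6 = ((½)*1*3)*(-5) + 6 = (3/2)*(-5) + 6 = -15/2 + 6 = -3/2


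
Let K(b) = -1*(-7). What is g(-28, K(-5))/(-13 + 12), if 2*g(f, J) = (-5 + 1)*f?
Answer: -56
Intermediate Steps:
K(b) = 7
g(f, J) = -2*f (g(f, J) = ((-5 + 1)*f)/2 = (-4*f)/2 = -2*f)
g(-28, K(-5))/(-13 + 12) = (-2*(-28))/(-13 + 12) = 56/(-1) = 56*(-1) = -56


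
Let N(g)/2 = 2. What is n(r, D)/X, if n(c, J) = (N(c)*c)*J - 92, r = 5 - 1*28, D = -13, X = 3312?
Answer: 1/3 ≈ 0.33333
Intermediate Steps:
N(g) = 4 (N(g) = 2*2 = 4)
r = -23 (r = 5 - 28 = -23)
n(c, J) = -92 + 4*J*c (n(c, J) = (4*c)*J - 92 = 4*J*c - 92 = -92 + 4*J*c)
n(r, D)/X = (-92 + 4*(-13)*(-23))/3312 = (-92 + 1196)*(1/3312) = 1104*(1/3312) = 1/3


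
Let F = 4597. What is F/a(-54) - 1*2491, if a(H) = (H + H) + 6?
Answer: -258679/102 ≈ -2536.1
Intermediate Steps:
a(H) = 6 + 2*H (a(H) = 2*H + 6 = 6 + 2*H)
F/a(-54) - 1*2491 = 4597/(6 + 2*(-54)) - 1*2491 = 4597/(6 - 108) - 2491 = 4597/(-102) - 2491 = 4597*(-1/102) - 2491 = -4597/102 - 2491 = -258679/102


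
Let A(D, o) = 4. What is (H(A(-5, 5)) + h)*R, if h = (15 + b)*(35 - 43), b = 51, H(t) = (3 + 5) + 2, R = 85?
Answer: -44030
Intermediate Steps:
H(t) = 10 (H(t) = 8 + 2 = 10)
h = -528 (h = (15 + 51)*(35 - 43) = 66*(-8) = -528)
(H(A(-5, 5)) + h)*R = (10 - 528)*85 = -518*85 = -44030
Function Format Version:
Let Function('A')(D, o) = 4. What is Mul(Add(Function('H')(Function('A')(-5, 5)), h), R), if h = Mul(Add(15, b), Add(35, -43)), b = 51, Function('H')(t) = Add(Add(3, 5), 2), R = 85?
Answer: -44030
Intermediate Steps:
Function('H')(t) = 10 (Function('H')(t) = Add(8, 2) = 10)
h = -528 (h = Mul(Add(15, 51), Add(35, -43)) = Mul(66, -8) = -528)
Mul(Add(Function('H')(Function('A')(-5, 5)), h), R) = Mul(Add(10, -528), 85) = Mul(-518, 85) = -44030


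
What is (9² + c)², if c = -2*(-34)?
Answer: 22201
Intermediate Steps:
c = 68
(9² + c)² = (9² + 68)² = (81 + 68)² = 149² = 22201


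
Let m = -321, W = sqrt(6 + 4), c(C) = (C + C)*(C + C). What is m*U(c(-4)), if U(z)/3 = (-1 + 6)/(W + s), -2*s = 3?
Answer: -28890/31 - 19260*sqrt(10)/31 ≈ -2896.6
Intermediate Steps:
c(C) = 4*C**2 (c(C) = (2*C)*(2*C) = 4*C**2)
W = sqrt(10) ≈ 3.1623
s = -3/2 (s = -1/2*3 = -3/2 ≈ -1.5000)
U(z) = 15/(-3/2 + sqrt(10)) (U(z) = 3*((-1 + 6)/(sqrt(10) - 3/2)) = 3*(5/(-3/2 + sqrt(10))) = 15/(-3/2 + sqrt(10)))
m*U(c(-4)) = -321*(90/31 + 60*sqrt(10)/31) = -28890/31 - 19260*sqrt(10)/31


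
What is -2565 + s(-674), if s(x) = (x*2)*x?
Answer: 905987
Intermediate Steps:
s(x) = 2*x² (s(x) = (2*x)*x = 2*x²)
-2565 + s(-674) = -2565 + 2*(-674)² = -2565 + 2*454276 = -2565 + 908552 = 905987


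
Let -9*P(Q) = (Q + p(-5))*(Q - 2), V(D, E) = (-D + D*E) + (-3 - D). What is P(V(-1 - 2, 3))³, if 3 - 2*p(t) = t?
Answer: -4096/729 ≈ -5.6187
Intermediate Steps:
p(t) = 3/2 - t/2
V(D, E) = -3 - 2*D + D*E
P(Q) = -(-2 + Q)*(4 + Q)/9 (P(Q) = -(Q + (3/2 - ½*(-5)))*(Q - 2)/9 = -(Q + (3/2 + 5/2))*(-2 + Q)/9 = -(Q + 4)*(-2 + Q)/9 = -(4 + Q)*(-2 + Q)/9 = -(-2 + Q)*(4 + Q)/9)
P(V(-1 - 2, 3))³ = (8/9 - 2*(-3 - 2*(-1 - 2) + (-1 - 2)*3)/9 - (-3 - 2*(-1 - 2) + (-1 - 2)*3)²/9)³ = (8/9 - 2*(-3 - 2*(-3) - 3*3)/9 - (-3 - 2*(-3) - 3*3)²/9)³ = (8/9 - 2*(-3 + 6 - 9)/9 - (-3 + 6 - 9)²/9)³ = (8/9 - 2/9*(-6) - ⅑*(-6)²)³ = (8/9 + 4/3 - ⅑*36)³ = (8/9 + 4/3 - 4)³ = (-16/9)³ = -4096/729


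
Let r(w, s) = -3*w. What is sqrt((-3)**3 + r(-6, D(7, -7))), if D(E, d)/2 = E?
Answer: 3*I ≈ 3.0*I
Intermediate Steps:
D(E, d) = 2*E
sqrt((-3)**3 + r(-6, D(7, -7))) = sqrt((-3)**3 - 3*(-6)) = sqrt(-27 + 18) = sqrt(-9) = 3*I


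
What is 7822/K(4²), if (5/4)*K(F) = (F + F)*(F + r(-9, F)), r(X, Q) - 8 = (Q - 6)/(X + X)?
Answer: 175995/13504 ≈ 13.033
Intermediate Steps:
r(X, Q) = 8 + (-6 + Q)/(2*X) (r(X, Q) = 8 + (Q - 6)/(X + X) = 8 + (-6 + Q)/((2*X)) = 8 + (-6 + Q)*(1/(2*X)) = 8 + (-6 + Q)/(2*X))
K(F) = 8*F*(25/3 + 17*F/18)/5 (K(F) = 4*((F + F)*(F + (½)*(-6 + F + 16*(-9))/(-9)))/5 = 4*((2*F)*(F + (½)*(-⅑)*(-6 + F - 144)))/5 = 4*((2*F)*(F + (½)*(-⅑)*(-150 + F)))/5 = 4*((2*F)*(F + (25/3 - F/18)))/5 = 4*((2*F)*(25/3 + 17*F/18))/5 = 4*(2*F*(25/3 + 17*F/18))/5 = 8*F*(25/3 + 17*F/18)/5)
7822/K(4²) = 7822/(((4/45)*4²*(150 + 17*4²))) = 7822/(((4/45)*16*(150 + 17*16))) = 7822/(((4/45)*16*(150 + 272))) = 7822/(((4/45)*16*422)) = 7822/(27008/45) = 7822*(45/27008) = 175995/13504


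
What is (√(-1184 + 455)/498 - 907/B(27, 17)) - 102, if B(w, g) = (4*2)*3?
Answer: -3355/24 + 9*I/166 ≈ -139.79 + 0.054217*I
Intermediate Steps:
B(w, g) = 24 (B(w, g) = 8*3 = 24)
(√(-1184 + 455)/498 - 907/B(27, 17)) - 102 = (√(-1184 + 455)/498 - 907/24) - 102 = (√(-729)*(1/498) - 907*1/24) - 102 = ((27*I)*(1/498) - 907/24) - 102 = (9*I/166 - 907/24) - 102 = (-907/24 + 9*I/166) - 102 = -3355/24 + 9*I/166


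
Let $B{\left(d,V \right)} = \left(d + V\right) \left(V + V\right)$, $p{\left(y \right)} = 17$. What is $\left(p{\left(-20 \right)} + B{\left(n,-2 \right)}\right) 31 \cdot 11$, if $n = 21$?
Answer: $-20119$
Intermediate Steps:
$B{\left(d,V \right)} = 2 V \left(V + d\right)$ ($B{\left(d,V \right)} = \left(V + d\right) 2 V = 2 V \left(V + d\right)$)
$\left(p{\left(-20 \right)} + B{\left(n,-2 \right)}\right) 31 \cdot 11 = \left(17 + 2 \left(-2\right) \left(-2 + 21\right)\right) 31 \cdot 11 = \left(17 + 2 \left(-2\right) 19\right) 341 = \left(17 - 76\right) 341 = \left(-59\right) 341 = -20119$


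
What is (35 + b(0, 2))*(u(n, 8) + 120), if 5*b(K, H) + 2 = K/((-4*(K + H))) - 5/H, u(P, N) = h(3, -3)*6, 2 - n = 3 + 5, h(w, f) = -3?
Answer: 17391/5 ≈ 3478.2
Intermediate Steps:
n = -6 (n = 2 - (3 + 5) = 2 - 1*8 = 2 - 8 = -6)
u(P, N) = -18 (u(P, N) = -3*6 = -18)
b(K, H) = -2/5 - 1/H + K/(5*(-4*H - 4*K)) (b(K, H) = -2/5 + (K/((-4*(K + H))) - 5/H)/5 = -2/5 + (K/((-4*(H + K))) - 5/H)/5 = -2/5 + (K/(-4*H - 4*K) - 5/H)/5 = -2/5 + (-5/H + K/(-4*H - 4*K))/5 = -2/5 + (-1/H + K/(5*(-4*H - 4*K))) = -2/5 - 1/H + K/(5*(-4*H - 4*K)))
(35 + b(0, 2))*(u(n, 8) + 120) = (35 + (-1*2 - 1*0 - 2/5*2**2 - 9/20*2*0)/(2*(2 + 0)))*(-18 + 120) = (35 + (1/2)*(-2 + 0 - 2/5*4 + 0)/2)*102 = (35 + (1/2)*(1/2)*(-2 + 0 - 8/5 + 0))*102 = (35 + (1/2)*(1/2)*(-18/5))*102 = (35 - 9/10)*102 = (341/10)*102 = 17391/5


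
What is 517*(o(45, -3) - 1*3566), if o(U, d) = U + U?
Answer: -1797092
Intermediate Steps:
o(U, d) = 2*U
517*(o(45, -3) - 1*3566) = 517*(2*45 - 1*3566) = 517*(90 - 3566) = 517*(-3476) = -1797092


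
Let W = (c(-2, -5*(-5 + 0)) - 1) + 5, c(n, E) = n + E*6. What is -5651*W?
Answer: -858952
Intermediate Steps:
c(n, E) = n + 6*E
W = 152 (W = ((-2 + 6*(-5*(-5 + 0))) - 1) + 5 = ((-2 + 6*(-5*(-5))) - 1) + 5 = ((-2 + 6*25) - 1) + 5 = ((-2 + 150) - 1) + 5 = (148 - 1) + 5 = 147 + 5 = 152)
-5651*W = -5651*152 = -858952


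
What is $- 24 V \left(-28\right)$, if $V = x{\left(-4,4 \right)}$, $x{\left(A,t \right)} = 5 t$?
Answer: $13440$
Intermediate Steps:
$V = 20$ ($V = 5 \cdot 4 = 20$)
$- 24 V \left(-28\right) = \left(-24\right) 20 \left(-28\right) = \left(-480\right) \left(-28\right) = 13440$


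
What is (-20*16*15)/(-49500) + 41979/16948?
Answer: 7197703/2796420 ≈ 2.5739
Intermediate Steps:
(-20*16*15)/(-49500) + 41979/16948 = -320*15*(-1/49500) + 41979*(1/16948) = -4800*(-1/49500) + 41979/16948 = 16/165 + 41979/16948 = 7197703/2796420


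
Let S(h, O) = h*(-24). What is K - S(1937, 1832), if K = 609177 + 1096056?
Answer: 1751721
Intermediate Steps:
S(h, O) = -24*h
K = 1705233
K - S(1937, 1832) = 1705233 - (-24)*1937 = 1705233 - 1*(-46488) = 1705233 + 46488 = 1751721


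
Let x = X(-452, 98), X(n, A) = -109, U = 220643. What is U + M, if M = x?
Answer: 220534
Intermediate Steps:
x = -109
M = -109
U + M = 220643 - 109 = 220534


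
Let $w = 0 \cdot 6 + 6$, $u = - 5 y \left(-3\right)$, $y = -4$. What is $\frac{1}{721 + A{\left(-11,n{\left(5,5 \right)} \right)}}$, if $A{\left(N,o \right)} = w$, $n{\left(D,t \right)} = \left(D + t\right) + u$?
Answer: $\frac{1}{727} \approx 0.0013755$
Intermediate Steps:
$u = -60$ ($u = \left(-5\right) \left(-4\right) \left(-3\right) = 20 \left(-3\right) = -60$)
$n{\left(D,t \right)} = -60 + D + t$ ($n{\left(D,t \right)} = \left(D + t\right) - 60 = -60 + D + t$)
$w = 6$ ($w = 0 + 6 = 6$)
$A{\left(N,o \right)} = 6$
$\frac{1}{721 + A{\left(-11,n{\left(5,5 \right)} \right)}} = \frac{1}{721 + 6} = \frac{1}{727}$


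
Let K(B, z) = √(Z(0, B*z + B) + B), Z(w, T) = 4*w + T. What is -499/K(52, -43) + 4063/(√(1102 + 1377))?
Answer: 4063*√2479/2479 + 499*I*√533/1066 ≈ 81.604 + 10.807*I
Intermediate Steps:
Z(w, T) = T + 4*w
K(B, z) = √(2*B + B*z) (K(B, z) = √(((B*z + B) + 4*0) + B) = √(((B + B*z) + 0) + B) = √((B + B*z) + B) = √(2*B + B*z))
-499/K(52, -43) + 4063/(√(1102 + 1377)) = -499*√13/(26*√(2 - 43)) + 4063/(√(1102 + 1377)) = -499*(-I*√533/1066) + 4063/(√2479) = -499*(-I*√533/1066) + 4063*(√2479/2479) = -499*(-I*√533/1066) + 4063*√2479/2479 = -(-499)*I*√533/1066 + 4063*√2479/2479 = 499*I*√533/1066 + 4063*√2479/2479 = 4063*√2479/2479 + 499*I*√533/1066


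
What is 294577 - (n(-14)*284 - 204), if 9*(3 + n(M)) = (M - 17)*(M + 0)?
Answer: 2537441/9 ≈ 2.8194e+5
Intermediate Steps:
n(M) = -3 + M*(-17 + M)/9 (n(M) = -3 + ((M - 17)*(M + 0))/9 = -3 + ((-17 + M)*M)/9 = -3 + (M*(-17 + M))/9 = -3 + M*(-17 + M)/9)
294577 - (n(-14)*284 - 204) = 294577 - ((-3 - 17/9*(-14) + (1/9)*(-14)**2)*284 - 204) = 294577 - ((-3 + 238/9 + (1/9)*196)*284 - 204) = 294577 - ((-3 + 238/9 + 196/9)*284 - 204) = 294577 - ((407/9)*284 - 204) = 294577 - (115588/9 - 204) = 294577 - 1*113752/9 = 294577 - 113752/9 = 2537441/9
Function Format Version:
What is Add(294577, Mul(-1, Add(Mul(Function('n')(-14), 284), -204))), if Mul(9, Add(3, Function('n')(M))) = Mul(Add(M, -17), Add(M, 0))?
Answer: Rational(2537441, 9) ≈ 2.8194e+5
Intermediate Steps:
Function('n')(M) = Add(-3, Mul(Rational(1, 9), M, Add(-17, M))) (Function('n')(M) = Add(-3, Mul(Rational(1, 9), Mul(Add(M, -17), Add(M, 0)))) = Add(-3, Mul(Rational(1, 9), Mul(Add(-17, M), M))) = Add(-3, Mul(Rational(1, 9), Mul(M, Add(-17, M)))) = Add(-3, Mul(Rational(1, 9), M, Add(-17, M))))
Add(294577, Mul(-1, Add(Mul(Function('n')(-14), 284), -204))) = Add(294577, Mul(-1, Add(Mul(Add(-3, Mul(Rational(-17, 9), -14), Mul(Rational(1, 9), Pow(-14, 2))), 284), -204))) = Add(294577, Mul(-1, Add(Mul(Add(-3, Rational(238, 9), Mul(Rational(1, 9), 196)), 284), -204))) = Add(294577, Mul(-1, Add(Mul(Add(-3, Rational(238, 9), Rational(196, 9)), 284), -204))) = Add(294577, Mul(-1, Add(Mul(Rational(407, 9), 284), -204))) = Add(294577, Mul(-1, Add(Rational(115588, 9), -204))) = Add(294577, Mul(-1, Rational(113752, 9))) = Add(294577, Rational(-113752, 9)) = Rational(2537441, 9)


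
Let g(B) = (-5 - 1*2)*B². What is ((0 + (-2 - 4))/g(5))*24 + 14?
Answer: 2594/175 ≈ 14.823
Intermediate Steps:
g(B) = -7*B² (g(B) = (-5 - 2)*B² = -7*B²)
((0 + (-2 - 4))/g(5))*24 + 14 = ((0 + (-2 - 4))/((-7*5²)))*24 + 14 = ((0 - 6)/((-7*25)))*24 + 14 = -6/(-175)*24 + 14 = -6*(-1/175)*24 + 14 = (6/175)*24 + 14 = 144/175 + 14 = 2594/175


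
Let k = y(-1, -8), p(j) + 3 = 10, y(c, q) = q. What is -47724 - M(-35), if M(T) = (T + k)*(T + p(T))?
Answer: -48928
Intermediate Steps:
p(j) = 7 (p(j) = -3 + 10 = 7)
k = -8
M(T) = (-8 + T)*(7 + T) (M(T) = (T - 8)*(T + 7) = (-8 + T)*(7 + T))
-47724 - M(-35) = -47724 - (-56 + (-35)² - 1*(-35)) = -47724 - (-56 + 1225 + 35) = -47724 - 1*1204 = -47724 - 1204 = -48928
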